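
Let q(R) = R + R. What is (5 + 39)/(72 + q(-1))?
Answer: 22/35 ≈ 0.62857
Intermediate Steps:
q(R) = 2*R
(5 + 39)/(72 + q(-1)) = (5 + 39)/(72 + 2*(-1)) = 44/(72 - 2) = 44/70 = 44*(1/70) = 22/35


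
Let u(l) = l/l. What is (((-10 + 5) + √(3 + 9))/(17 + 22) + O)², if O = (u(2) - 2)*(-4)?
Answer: 22813/1521 + 604*√3/1521 ≈ 15.686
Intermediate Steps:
u(l) = 1
O = 4 (O = (1 - 2)*(-4) = -1*(-4) = 4)
(((-10 + 5) + √(3 + 9))/(17 + 22) + O)² = (((-10 + 5) + √(3 + 9))/(17 + 22) + 4)² = ((-5 + √12)/39 + 4)² = ((-5 + 2*√3)*(1/39) + 4)² = ((-5/39 + 2*√3/39) + 4)² = (151/39 + 2*√3/39)²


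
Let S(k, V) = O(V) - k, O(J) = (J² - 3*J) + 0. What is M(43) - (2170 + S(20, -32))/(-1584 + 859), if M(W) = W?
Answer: 6889/145 ≈ 47.510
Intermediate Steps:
O(J) = J² - 3*J
S(k, V) = -k + V*(-3 + V) (S(k, V) = V*(-3 + V) - k = -k + V*(-3 + V))
M(43) - (2170 + S(20, -32))/(-1584 + 859) = 43 - (2170 + (-1*20 - 32*(-3 - 32)))/(-1584 + 859) = 43 - (2170 + (-20 - 32*(-35)))/(-725) = 43 - (2170 + (-20 + 1120))*(-1)/725 = 43 - (2170 + 1100)*(-1)/725 = 43 - 3270*(-1)/725 = 43 - 1*(-654/145) = 43 + 654/145 = 6889/145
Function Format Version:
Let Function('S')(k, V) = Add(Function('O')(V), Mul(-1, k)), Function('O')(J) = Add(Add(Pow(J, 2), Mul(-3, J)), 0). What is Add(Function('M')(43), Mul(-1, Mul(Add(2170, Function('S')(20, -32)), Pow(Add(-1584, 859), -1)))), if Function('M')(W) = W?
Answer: Rational(6889, 145) ≈ 47.510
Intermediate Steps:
Function('O')(J) = Add(Pow(J, 2), Mul(-3, J))
Function('S')(k, V) = Add(Mul(-1, k), Mul(V, Add(-3, V))) (Function('S')(k, V) = Add(Mul(V, Add(-3, V)), Mul(-1, k)) = Add(Mul(-1, k), Mul(V, Add(-3, V))))
Add(Function('M')(43), Mul(-1, Mul(Add(2170, Function('S')(20, -32)), Pow(Add(-1584, 859), -1)))) = Add(43, Mul(-1, Mul(Add(2170, Add(Mul(-1, 20), Mul(-32, Add(-3, -32)))), Pow(Add(-1584, 859), -1)))) = Add(43, Mul(-1, Mul(Add(2170, Add(-20, Mul(-32, -35))), Pow(-725, -1)))) = Add(43, Mul(-1, Mul(Add(2170, Add(-20, 1120)), Rational(-1, 725)))) = Add(43, Mul(-1, Mul(Add(2170, 1100), Rational(-1, 725)))) = Add(43, Mul(-1, Mul(3270, Rational(-1, 725)))) = Add(43, Mul(-1, Rational(-654, 145))) = Add(43, Rational(654, 145)) = Rational(6889, 145)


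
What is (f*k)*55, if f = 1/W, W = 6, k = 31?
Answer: 1705/6 ≈ 284.17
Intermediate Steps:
f = ⅙ (f = 1/6 = ⅙ ≈ 0.16667)
(f*k)*55 = ((⅙)*31)*55 = (31/6)*55 = 1705/6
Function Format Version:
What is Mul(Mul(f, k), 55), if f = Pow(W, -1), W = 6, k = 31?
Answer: Rational(1705, 6) ≈ 284.17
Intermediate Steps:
f = Rational(1, 6) (f = Pow(6, -1) = Rational(1, 6) ≈ 0.16667)
Mul(Mul(f, k), 55) = Mul(Mul(Rational(1, 6), 31), 55) = Mul(Rational(31, 6), 55) = Rational(1705, 6)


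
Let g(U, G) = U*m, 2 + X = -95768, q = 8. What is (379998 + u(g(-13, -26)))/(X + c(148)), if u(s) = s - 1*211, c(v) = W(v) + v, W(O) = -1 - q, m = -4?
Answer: -126613/31877 ≈ -3.9719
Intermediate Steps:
X = -95770 (X = -2 - 95768 = -95770)
g(U, G) = -4*U (g(U, G) = U*(-4) = -4*U)
W(O) = -9 (W(O) = -1 - 1*8 = -1 - 8 = -9)
c(v) = -9 + v
u(s) = -211 + s (u(s) = s - 211 = -211 + s)
(379998 + u(g(-13, -26)))/(X + c(148)) = (379998 + (-211 - 4*(-13)))/(-95770 + (-9 + 148)) = (379998 + (-211 + 52))/(-95770 + 139) = (379998 - 159)/(-95631) = 379839*(-1/95631) = -126613/31877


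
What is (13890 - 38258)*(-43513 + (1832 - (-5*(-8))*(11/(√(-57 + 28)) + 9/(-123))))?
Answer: 41640062768/41 - 10721920*I*√29/29 ≈ 1.0156e+9 - 1.991e+6*I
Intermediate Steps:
(13890 - 38258)*(-43513 + (1832 - (-5*(-8))*(11/(√(-57 + 28)) + 9/(-123)))) = -24368*(-43513 + (1832 - 40*(11/(√(-29)) + 9*(-1/123)))) = -24368*(-43513 + (1832 - 40*(11/((I*√29)) - 3/41))) = -24368*(-43513 + (1832 - 40*(11*(-I*√29/29) - 3/41))) = -24368*(-43513 + (1832 - 40*(-11*I*√29/29 - 3/41))) = -24368*(-43513 + (1832 - 40*(-3/41 - 11*I*√29/29))) = -24368*(-43513 + (1832 - (-120/41 - 440*I*√29/29))) = -24368*(-43513 + (1832 + (120/41 + 440*I*√29/29))) = -24368*(-43513 + (75232/41 + 440*I*√29/29)) = -24368*(-1708801/41 + 440*I*√29/29) = 41640062768/41 - 10721920*I*√29/29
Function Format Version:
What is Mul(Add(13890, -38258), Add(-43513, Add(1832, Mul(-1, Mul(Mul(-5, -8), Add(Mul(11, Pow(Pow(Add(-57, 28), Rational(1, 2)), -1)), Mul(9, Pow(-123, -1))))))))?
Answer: Add(Rational(41640062768, 41), Mul(Rational(-10721920, 29), I, Pow(29, Rational(1, 2)))) ≈ Add(1.0156e+9, Mul(-1.9910e+6, I))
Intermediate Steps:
Mul(Add(13890, -38258), Add(-43513, Add(1832, Mul(-1, Mul(Mul(-5, -8), Add(Mul(11, Pow(Pow(Add(-57, 28), Rational(1, 2)), -1)), Mul(9, Pow(-123, -1)))))))) = Mul(-24368, Add(-43513, Add(1832, Mul(-1, Mul(40, Add(Mul(11, Pow(Pow(-29, Rational(1, 2)), -1)), Mul(9, Rational(-1, 123)))))))) = Mul(-24368, Add(-43513, Add(1832, Mul(-1, Mul(40, Add(Mul(11, Pow(Mul(I, Pow(29, Rational(1, 2))), -1)), Rational(-3, 41))))))) = Mul(-24368, Add(-43513, Add(1832, Mul(-1, Mul(40, Add(Mul(11, Mul(Rational(-1, 29), I, Pow(29, Rational(1, 2)))), Rational(-3, 41))))))) = Mul(-24368, Add(-43513, Add(1832, Mul(-1, Mul(40, Add(Mul(Rational(-11, 29), I, Pow(29, Rational(1, 2))), Rational(-3, 41))))))) = Mul(-24368, Add(-43513, Add(1832, Mul(-1, Mul(40, Add(Rational(-3, 41), Mul(Rational(-11, 29), I, Pow(29, Rational(1, 2))))))))) = Mul(-24368, Add(-43513, Add(1832, Mul(-1, Add(Rational(-120, 41), Mul(Rational(-440, 29), I, Pow(29, Rational(1, 2)))))))) = Mul(-24368, Add(-43513, Add(1832, Add(Rational(120, 41), Mul(Rational(440, 29), I, Pow(29, Rational(1, 2))))))) = Mul(-24368, Add(-43513, Add(Rational(75232, 41), Mul(Rational(440, 29), I, Pow(29, Rational(1, 2)))))) = Mul(-24368, Add(Rational(-1708801, 41), Mul(Rational(440, 29), I, Pow(29, Rational(1, 2))))) = Add(Rational(41640062768, 41), Mul(Rational(-10721920, 29), I, Pow(29, Rational(1, 2))))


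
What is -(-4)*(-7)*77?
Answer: -2156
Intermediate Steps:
-(-4)*(-7)*77 = -1*28*77 = -28*77 = -2156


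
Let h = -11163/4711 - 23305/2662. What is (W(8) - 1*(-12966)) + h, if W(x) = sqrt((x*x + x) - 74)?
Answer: 162462977051/12540682 + I*sqrt(2) ≈ 12955.0 + 1.4142*I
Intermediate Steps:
W(x) = sqrt(-74 + x + x**2) (W(x) = sqrt((x**2 + x) - 74) = sqrt((x + x**2) - 74) = sqrt(-74 + x + x**2))
h = -139505761/12540682 (h = -11163*1/4711 - 23305*1/2662 = -11163/4711 - 23305/2662 = -139505761/12540682 ≈ -11.124)
(W(8) - 1*(-12966)) + h = (sqrt(-74 + 8 + 8**2) - 1*(-12966)) - 139505761/12540682 = (sqrt(-74 + 8 + 64) + 12966) - 139505761/12540682 = (sqrt(-2) + 12966) - 139505761/12540682 = (I*sqrt(2) + 12966) - 139505761/12540682 = (12966 + I*sqrt(2)) - 139505761/12540682 = 162462977051/12540682 + I*sqrt(2)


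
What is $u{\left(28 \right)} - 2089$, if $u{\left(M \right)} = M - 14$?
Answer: $-2075$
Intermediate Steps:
$u{\left(M \right)} = -14 + M$ ($u{\left(M \right)} = M - 14 = -14 + M$)
$u{\left(28 \right)} - 2089 = \left(-14 + 28\right) - 2089 = 14 - 2089 = -2075$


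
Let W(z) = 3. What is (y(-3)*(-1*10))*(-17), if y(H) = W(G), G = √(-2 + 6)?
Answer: 510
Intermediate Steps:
G = 2 (G = √4 = 2)
y(H) = 3
(y(-3)*(-1*10))*(-17) = (3*(-1*10))*(-17) = (3*(-10))*(-17) = -30*(-17) = 510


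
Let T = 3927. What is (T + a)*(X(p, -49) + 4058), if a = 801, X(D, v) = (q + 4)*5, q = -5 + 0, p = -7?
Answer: 19162584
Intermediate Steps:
q = -5
X(D, v) = -5 (X(D, v) = (-5 + 4)*5 = -1*5 = -5)
(T + a)*(X(p, -49) + 4058) = (3927 + 801)*(-5 + 4058) = 4728*4053 = 19162584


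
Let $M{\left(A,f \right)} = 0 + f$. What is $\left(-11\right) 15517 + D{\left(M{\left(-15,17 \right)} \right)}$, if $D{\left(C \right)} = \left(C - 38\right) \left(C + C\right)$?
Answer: $-171401$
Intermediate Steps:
$M{\left(A,f \right)} = f$
$D{\left(C \right)} = 2 C \left(-38 + C\right)$ ($D{\left(C \right)} = \left(-38 + C\right) 2 C = 2 C \left(-38 + C\right)$)
$\left(-11\right) 15517 + D{\left(M{\left(-15,17 \right)} \right)} = \left(-11\right) 15517 + 2 \cdot 17 \left(-38 + 17\right) = -170687 + 2 \cdot 17 \left(-21\right) = -170687 - 714 = -171401$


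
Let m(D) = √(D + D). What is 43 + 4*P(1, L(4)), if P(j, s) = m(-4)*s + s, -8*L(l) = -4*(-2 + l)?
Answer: 47 + 8*I*√2 ≈ 47.0 + 11.314*I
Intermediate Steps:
m(D) = √2*√D (m(D) = √(2*D) = √2*√D)
L(l) = -1 + l/2 (L(l) = -(-1)*(-2 + l)/2 = -(8 - 4*l)/8 = -1 + l/2)
P(j, s) = s + 2*I*s*√2 (P(j, s) = (√2*√(-4))*s + s = (√2*(2*I))*s + s = (2*I*√2)*s + s = 2*I*s*√2 + s = s + 2*I*s*√2)
43 + 4*P(1, L(4)) = 43 + 4*((-1 + (½)*4)*(1 + 2*I*√2)) = 43 + 4*((-1 + 2)*(1 + 2*I*√2)) = 43 + 4*(1*(1 + 2*I*√2)) = 43 + 4*(1 + 2*I*√2) = 43 + (4 + 8*I*√2) = 47 + 8*I*√2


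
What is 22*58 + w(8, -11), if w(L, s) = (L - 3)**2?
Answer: 1301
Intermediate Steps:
w(L, s) = (-3 + L)**2
22*58 + w(8, -11) = 22*58 + (-3 + 8)**2 = 1276 + 5**2 = 1276 + 25 = 1301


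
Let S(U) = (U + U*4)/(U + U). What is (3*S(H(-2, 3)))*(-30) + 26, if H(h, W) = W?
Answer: -199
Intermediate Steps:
S(U) = 5/2 (S(U) = (U + 4*U)/((2*U)) = (5*U)*(1/(2*U)) = 5/2)
(3*S(H(-2, 3)))*(-30) + 26 = (3*(5/2))*(-30) + 26 = (15/2)*(-30) + 26 = -225 + 26 = -199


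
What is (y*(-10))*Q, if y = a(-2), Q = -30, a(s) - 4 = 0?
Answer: 1200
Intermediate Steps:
a(s) = 4 (a(s) = 4 + 0 = 4)
y = 4
(y*(-10))*Q = (4*(-10))*(-30) = -40*(-30) = 1200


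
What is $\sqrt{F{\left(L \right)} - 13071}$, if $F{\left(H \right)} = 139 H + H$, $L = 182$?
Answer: $\sqrt{12409} \approx 111.4$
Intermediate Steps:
$F{\left(H \right)} = 140 H$
$\sqrt{F{\left(L \right)} - 13071} = \sqrt{140 \cdot 182 - 13071} = \sqrt{25480 - 13071} = \sqrt{12409}$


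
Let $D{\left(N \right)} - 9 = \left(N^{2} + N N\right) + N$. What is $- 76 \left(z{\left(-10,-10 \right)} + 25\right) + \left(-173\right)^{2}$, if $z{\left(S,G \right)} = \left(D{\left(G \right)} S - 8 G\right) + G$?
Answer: $173949$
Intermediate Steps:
$D{\left(N \right)} = 9 + N + 2 N^{2}$ ($D{\left(N \right)} = 9 + \left(\left(N^{2} + N N\right) + N\right) = 9 + \left(\left(N^{2} + N^{2}\right) + N\right) = 9 + \left(2 N^{2} + N\right) = 9 + \left(N + 2 N^{2}\right) = 9 + N + 2 N^{2}$)
$z{\left(S,G \right)} = - 7 G + S \left(9 + G + 2 G^{2}\right)$ ($z{\left(S,G \right)} = \left(\left(9 + G + 2 G^{2}\right) S - 8 G\right) + G = \left(S \left(9 + G + 2 G^{2}\right) - 8 G\right) + G = \left(- 8 G + S \left(9 + G + 2 G^{2}\right)\right) + G = - 7 G + S \left(9 + G + 2 G^{2}\right)$)
$- 76 \left(z{\left(-10,-10 \right)} + 25\right) + \left(-173\right)^{2} = - 76 \left(\left(\left(-7\right) \left(-10\right) - 10 \left(9 - 10 + 2 \left(-10\right)^{2}\right)\right) + 25\right) + \left(-173\right)^{2} = - 76 \left(\left(70 - 10 \left(9 - 10 + 2 \cdot 100\right)\right) + 25\right) + 29929 = - 76 \left(\left(70 - 10 \left(9 - 10 + 200\right)\right) + 25\right) + 29929 = - 76 \left(\left(70 - 1990\right) + 25\right) + 29929 = - 76 \left(-1920 + 25\right) + 29929 = \left(-76\right) \left(-1895\right) + 29929 = 144020 + 29929 = 173949$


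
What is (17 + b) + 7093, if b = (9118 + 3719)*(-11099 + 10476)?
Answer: -7990341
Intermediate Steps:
b = -7997451 (b = 12837*(-623) = -7997451)
(17 + b) + 7093 = (17 - 7997451) + 7093 = -7997434 + 7093 = -7990341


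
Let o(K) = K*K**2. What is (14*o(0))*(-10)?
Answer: 0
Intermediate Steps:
o(K) = K**3
(14*o(0))*(-10) = (14*0**3)*(-10) = (14*0)*(-10) = 0*(-10) = 0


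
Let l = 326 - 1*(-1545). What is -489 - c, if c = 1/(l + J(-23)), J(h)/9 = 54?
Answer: -1152574/2357 ≈ -489.00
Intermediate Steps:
J(h) = 486 (J(h) = 9*54 = 486)
l = 1871 (l = 326 + 1545 = 1871)
c = 1/2357 (c = 1/(1871 + 486) = 1/2357 ≈ 0.00042427)
-489 - c = -489 - 1*1/2357 = -489 - 1/2357 = -1152574/2357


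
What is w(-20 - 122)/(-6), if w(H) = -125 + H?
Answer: 89/2 ≈ 44.500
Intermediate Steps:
w(-20 - 122)/(-6) = (-125 + (-20 - 122))/(-6) = (-125 - 142)*(-⅙) = -267*(-⅙) = 89/2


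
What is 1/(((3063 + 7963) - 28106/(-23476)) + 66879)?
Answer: 11738/914462943 ≈ 1.2836e-5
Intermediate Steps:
1/(((3063 + 7963) - 28106/(-23476)) + 66879) = 1/((11026 - 28106*(-1/23476)) + 66879) = 1/((11026 + 14053/11738) + 66879) = 1/(129437241/11738 + 66879) = 1/(914462943/11738) = 11738/914462943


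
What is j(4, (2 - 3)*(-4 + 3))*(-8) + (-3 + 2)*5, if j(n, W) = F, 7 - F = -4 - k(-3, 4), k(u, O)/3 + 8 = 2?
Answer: 51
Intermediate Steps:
k(u, O) = -18 (k(u, O) = -24 + 3*2 = -24 + 6 = -18)
F = -7 (F = 7 - (-4 - 1*(-18)) = 7 - (-4 + 18) = 7 - 1*14 = 7 - 14 = -7)
j(n, W) = -7
j(4, (2 - 3)*(-4 + 3))*(-8) + (-3 + 2)*5 = -7*(-8) + (-3 + 2)*5 = 56 - 1*5 = 56 - 5 = 51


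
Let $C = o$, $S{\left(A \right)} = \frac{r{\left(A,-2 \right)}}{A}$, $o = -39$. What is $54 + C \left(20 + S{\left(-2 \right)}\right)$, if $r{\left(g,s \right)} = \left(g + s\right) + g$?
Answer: $-843$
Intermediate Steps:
$r{\left(g,s \right)} = s + 2 g$
$S{\left(A \right)} = \frac{-2 + 2 A}{A}$
$C = -39$
$54 + C \left(20 + S{\left(-2 \right)}\right) = 54 - 39 \left(20 + \left(2 - \frac{2}{-2}\right)\right) = 54 - 39 \left(20 + \left(2 - -1\right)\right) = 54 - 39 \left(20 + \left(2 + 1\right)\right) = 54 - 39 \left(20 + 3\right) = 54 - 897 = -843$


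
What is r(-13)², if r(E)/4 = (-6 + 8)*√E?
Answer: -832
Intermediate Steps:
r(E) = 8*√E (r(E) = 4*((-6 + 8)*√E) = 4*(2*√E) = 8*√E)
r(-13)² = (8*√(-13))² = (8*(I*√13))² = (8*I*√13)² = -832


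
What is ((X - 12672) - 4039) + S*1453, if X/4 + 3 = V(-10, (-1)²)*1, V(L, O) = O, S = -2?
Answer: -19625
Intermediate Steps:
X = -8 (X = -12 + 4*((-1)²*1) = -12 + 4*(1*1) = -12 + 4*1 = -12 + 4 = -8)
((X - 12672) - 4039) + S*1453 = ((-8 - 12672) - 4039) - 2*1453 = (-12680 - 4039) - 2906 = -16719 - 2906 = -19625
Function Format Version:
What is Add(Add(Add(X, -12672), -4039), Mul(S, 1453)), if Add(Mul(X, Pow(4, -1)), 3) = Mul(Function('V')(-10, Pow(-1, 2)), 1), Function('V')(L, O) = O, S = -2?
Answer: -19625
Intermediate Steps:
X = -8 (X = Add(-12, Mul(4, Mul(Pow(-1, 2), 1))) = Add(-12, Mul(4, Mul(1, 1))) = Add(-12, Mul(4, 1)) = Add(-12, 4) = -8)
Add(Add(Add(X, -12672), -4039), Mul(S, 1453)) = Add(Add(Add(-8, -12672), -4039), Mul(-2, 1453)) = Add(Add(-12680, -4039), -2906) = Add(-16719, -2906) = -19625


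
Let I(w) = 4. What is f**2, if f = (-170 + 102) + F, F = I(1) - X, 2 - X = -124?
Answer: 36100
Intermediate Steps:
X = 126 (X = 2 - 1*(-124) = 2 + 124 = 126)
F = -122 (F = 4 - 1*126 = 4 - 126 = -122)
f = -190 (f = (-170 + 102) - 122 = -68 - 122 = -190)
f**2 = (-190)**2 = 36100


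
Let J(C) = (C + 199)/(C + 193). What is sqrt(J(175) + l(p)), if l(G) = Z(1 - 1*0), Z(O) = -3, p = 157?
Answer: I*sqrt(16790)/92 ≈ 1.4084*I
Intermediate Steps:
l(G) = -3
J(C) = (199 + C)/(193 + C)
sqrt(J(175) + l(p)) = sqrt((199 + 175)/(193 + 175) - 3) = sqrt(374/368 - 3) = sqrt((1/368)*374 - 3) = sqrt(187/184 - 3) = sqrt(-365/184) = I*sqrt(16790)/92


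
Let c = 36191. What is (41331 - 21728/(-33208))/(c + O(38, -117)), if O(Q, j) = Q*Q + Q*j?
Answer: 24509671/19681077 ≈ 1.2453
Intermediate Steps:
O(Q, j) = Q² + Q*j
(41331 - 21728/(-33208))/(c + O(38, -117)) = (41331 - 21728/(-33208))/(36191 + 38*(38 - 117)) = (41331 - 21728*(-1/33208))/(36191 + 38*(-79)) = (41331 + 388/593)/(36191 - 3002) = (24509671/593)/33189 = (24509671/593)*(1/33189) = 24509671/19681077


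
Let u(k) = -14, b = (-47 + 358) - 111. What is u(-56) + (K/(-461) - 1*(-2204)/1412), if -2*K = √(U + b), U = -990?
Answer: -4391/353 + I*√790/922 ≈ -12.439 + 0.030485*I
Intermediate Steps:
b = 200 (b = 311 - 111 = 200)
K = -I*√790/2 (K = -√(-990 + 200)/2 = -I*√790/2 ≈ -14.053*I)
u(-56) + (K/(-461) - 1*(-2204)/1412) = -14 + (-I*√790/2/(-461) - 1*(-2204)/1412) = -14 + (-I*√790/2*(-1/461) + 2204*(1/1412)) = -14 + (I*√790/922 + 551/353) = -14 + (551/353 + I*√790/922) = -4391/353 + I*√790/922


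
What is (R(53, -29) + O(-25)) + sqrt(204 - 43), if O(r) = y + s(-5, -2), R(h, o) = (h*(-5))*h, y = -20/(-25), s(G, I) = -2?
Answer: -70231/5 + sqrt(161) ≈ -14034.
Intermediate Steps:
y = 4/5 (y = -20*(-1/25) = 4/5 ≈ 0.80000)
R(h, o) = -5*h**2 (R(h, o) = (-5*h)*h = -5*h**2)
O(r) = -6/5 (O(r) = 4/5 - 2 = -6/5)
(R(53, -29) + O(-25)) + sqrt(204 - 43) = (-5*53**2 - 6/5) + sqrt(204 - 43) = (-5*2809 - 6/5) + sqrt(161) = (-14045 - 6/5) + sqrt(161) = -70231/5 + sqrt(161)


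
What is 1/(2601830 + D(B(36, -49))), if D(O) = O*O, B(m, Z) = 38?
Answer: 1/2603274 ≈ 3.8413e-7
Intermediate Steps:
D(O) = O²
1/(2601830 + D(B(36, -49))) = 1/(2601830 + 38²) = 1/(2601830 + 1444) = 1/2603274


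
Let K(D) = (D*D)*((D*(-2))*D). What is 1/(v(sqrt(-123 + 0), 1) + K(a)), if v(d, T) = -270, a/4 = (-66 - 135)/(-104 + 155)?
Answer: -83521/10339924622 ≈ -8.0775e-6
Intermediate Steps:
a = -268/17 (a = 4*((-66 - 135)/(-104 + 155)) = 4*(-201/51) = 4*(-201*1/51) = 4*(-67/17) = -268/17 ≈ -15.765)
K(D) = -2*D**4 (K(D) = D**2*((-2*D)*D) = D**2*(-2*D**2) = -2*D**4)
1/(v(sqrt(-123 + 0), 1) + K(a)) = 1/(-270 - 2*(-268/17)**4) = 1/(-270 - 2*5158686976/83521) = 1/(-270 - 10317373952/83521) = 1/(-10339924622/83521) = -83521/10339924622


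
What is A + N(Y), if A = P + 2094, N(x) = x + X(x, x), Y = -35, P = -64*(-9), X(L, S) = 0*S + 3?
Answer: 2638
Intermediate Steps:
X(L, S) = 3 (X(L, S) = 0 + 3 = 3)
P = 576
N(x) = 3 + x (N(x) = x + 3 = 3 + x)
A = 2670 (A = 576 + 2094 = 2670)
A + N(Y) = 2670 + (3 - 35) = 2670 - 32 = 2638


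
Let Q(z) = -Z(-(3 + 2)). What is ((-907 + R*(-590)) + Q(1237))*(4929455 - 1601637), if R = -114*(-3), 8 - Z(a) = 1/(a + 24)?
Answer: -12816105992872/19 ≈ -6.7453e+11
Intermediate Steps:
Z(a) = 8 - 1/(24 + a) (Z(a) = 8 - 1/(a + 24) = 8 - 1/(24 + a))
R = 342
Q(z) = -151/19 (Q(z) = -(191 + 8*(-(3 + 2)))/(24 - (3 + 2)) = -(191 + 8*(-1*5))/(24 - 1*5) = -(191 + 8*(-5))/(24 - 5) = -(191 - 40)/19 = -151/19)
((-907 + R*(-590)) + Q(1237))*(4929455 - 1601637) = ((-907 + 342*(-590)) - 151/19)*(4929455 - 1601637) = ((-907 - 201780) - 151/19)*3327818 = (-202687 - 151/19)*3327818 = -3851204/19*3327818 = -12816105992872/19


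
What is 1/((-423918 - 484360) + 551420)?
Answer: -1/356858 ≈ -2.8022e-6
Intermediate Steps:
1/((-423918 - 484360) + 551420) = 1/(-908278 + 551420) = 1/(-356858) = -1/356858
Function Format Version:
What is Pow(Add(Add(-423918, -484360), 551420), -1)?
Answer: Rational(-1, 356858) ≈ -2.8022e-6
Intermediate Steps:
Pow(Add(Add(-423918, -484360), 551420), -1) = Pow(Add(-908278, 551420), -1) = Pow(-356858, -1) = Rational(-1, 356858)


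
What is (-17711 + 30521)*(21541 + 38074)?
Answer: 763668150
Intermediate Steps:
(-17711 + 30521)*(21541 + 38074) = 12810*59615 = 763668150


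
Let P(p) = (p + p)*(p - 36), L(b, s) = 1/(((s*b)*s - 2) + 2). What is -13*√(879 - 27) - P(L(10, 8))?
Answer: 23039/204800 - 26*√213 ≈ -379.35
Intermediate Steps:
L(b, s) = 1/(b*s²) (L(b, s) = 1/(((b*s)*s - 2) + 2) = 1/((b*s² - 2) + 2) = 1/((-2 + b*s²) + 2) = 1/(b*s²))
P(p) = 2*p*(-36 + p) (P(p) = (2*p)*(-36 + p) = 2*p*(-36 + p))
-13*√(879 - 27) - P(L(10, 8)) = -13*√(879 - 27) - 2*1/(10*8²)*(-36 + 1/(10*8²)) = -26*√213 - 2*(⅒)*(1/64)*(-36 + (⅒)*(1/64)) = -26*√213 - 2*(-36 + 1/640)/640 = -26*√213 - 2*(-23039)/(640*640) = -26*√213 - 1*(-23039/204800) = -26*√213 + 23039/204800 = 23039/204800 - 26*√213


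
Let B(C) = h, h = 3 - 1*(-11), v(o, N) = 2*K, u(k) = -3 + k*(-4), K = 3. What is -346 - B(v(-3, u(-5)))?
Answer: -360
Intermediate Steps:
u(k) = -3 - 4*k
v(o, N) = 6 (v(o, N) = 2*3 = 6)
h = 14 (h = 3 + 11 = 14)
B(C) = 14
-346 - B(v(-3, u(-5))) = -346 - 1*14 = -346 - 14 = -360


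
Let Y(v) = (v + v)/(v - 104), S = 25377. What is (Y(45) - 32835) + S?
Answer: -440112/59 ≈ -7459.5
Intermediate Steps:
Y(v) = 2*v/(-104 + v) (Y(v) = (2*v)/(-104 + v) = 2*v/(-104 + v))
(Y(45) - 32835) + S = (2*45/(-104 + 45) - 32835) + 25377 = (2*45/(-59) - 32835) + 25377 = (2*45*(-1/59) - 32835) + 25377 = (-90/59 - 32835) + 25377 = -1937355/59 + 25377 = -440112/59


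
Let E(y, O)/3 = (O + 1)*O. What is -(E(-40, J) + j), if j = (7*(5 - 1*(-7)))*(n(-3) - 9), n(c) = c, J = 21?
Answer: -378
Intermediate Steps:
E(y, O) = 3*O*(1 + O) (E(y, O) = 3*((O + 1)*O) = 3*((1 + O)*O) = 3*(O*(1 + O)) = 3*O*(1 + O))
j = -1008 (j = (7*(5 - 1*(-7)))*(-3 - 9) = (7*(5 + 7))*(-12) = (7*12)*(-12) = 84*(-12) = -1008)
-(E(-40, J) + j) = -(3*21*(1 + 21) - 1008) = -(3*21*22 - 1008) = -(1386 - 1008) = -1*378 = -378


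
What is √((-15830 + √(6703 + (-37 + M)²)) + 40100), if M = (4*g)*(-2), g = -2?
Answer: √(24270 + 2*√1786) ≈ 156.06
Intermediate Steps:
M = 16 (M = (4*(-2))*(-2) = -8*(-2) = 16)
√((-15830 + √(6703 + (-37 + M)²)) + 40100) = √((-15830 + √(6703 + (-37 + 16)²)) + 40100) = √((-15830 + √(6703 + (-21)²)) + 40100) = √((-15830 + √(6703 + 441)) + 40100) = √((-15830 + √7144) + 40100) = √((-15830 + 2*√1786) + 40100) = √(24270 + 2*√1786)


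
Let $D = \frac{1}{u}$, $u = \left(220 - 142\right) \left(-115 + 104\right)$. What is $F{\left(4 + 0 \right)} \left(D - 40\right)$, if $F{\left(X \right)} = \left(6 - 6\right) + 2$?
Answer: $- \frac{34321}{429} \approx -80.002$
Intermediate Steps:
$u = -858$ ($u = 78 \left(-11\right) = -858$)
$F{\left(X \right)} = 2$ ($F{\left(X \right)} = 0 + 2 = 2$)
$D = - \frac{1}{858}$ ($D = \frac{1}{-858} = - \frac{1}{858} \approx -0.0011655$)
$F{\left(4 + 0 \right)} \left(D - 40\right) = 2 \left(- \frac{1}{858} - 40\right) = 2 \left(- \frac{34321}{858}\right) = - \frac{34321}{429}$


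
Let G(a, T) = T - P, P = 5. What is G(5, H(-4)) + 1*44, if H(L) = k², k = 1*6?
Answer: 75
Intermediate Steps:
k = 6
H(L) = 36 (H(L) = 6² = 36)
G(a, T) = -5 + T (G(a, T) = T - 1*5 = T - 5 = -5 + T)
G(5, H(-4)) + 1*44 = (-5 + 36) + 1*44 = 31 + 44 = 75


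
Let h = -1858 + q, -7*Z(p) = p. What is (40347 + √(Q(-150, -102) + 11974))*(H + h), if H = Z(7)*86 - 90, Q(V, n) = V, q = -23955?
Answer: -1048578183 - 103956*√739 ≈ -1.0514e+9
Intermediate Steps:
Z(p) = -p/7
H = -176 (H = -⅐*7*86 - 90 = -1*86 - 90 = -86 - 90 = -176)
h = -25813 (h = -1858 - 23955 = -25813)
(40347 + √(Q(-150, -102) + 11974))*(H + h) = (40347 + √(-150 + 11974))*(-176 - 25813) = (40347 + √11824)*(-25989) = (40347 + 4*√739)*(-25989) = -1048578183 - 103956*√739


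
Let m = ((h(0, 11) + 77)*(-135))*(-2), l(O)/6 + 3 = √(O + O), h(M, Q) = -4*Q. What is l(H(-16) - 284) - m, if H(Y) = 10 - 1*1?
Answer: -8928 + 30*I*√22 ≈ -8928.0 + 140.71*I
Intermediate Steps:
H(Y) = 9 (H(Y) = 10 - 1 = 9)
l(O) = -18 + 6*√2*√O (l(O) = -18 + 6*√(O + O) = -18 + 6*√(2*O) = -18 + 6*(√2*√O) = -18 + 6*√2*√O)
m = 8910 (m = ((-4*11 + 77)*(-135))*(-2) = ((-44 + 77)*(-135))*(-2) = (33*(-135))*(-2) = -4455*(-2) = 8910)
l(H(-16) - 284) - m = (-18 + 6*√2*√(9 - 284)) - 1*8910 = (-18 + 6*√2*√(-275)) - 8910 = (-18 + 6*√2*(5*I*√11)) - 8910 = (-18 + 30*I*√22) - 8910 = -8928 + 30*I*√22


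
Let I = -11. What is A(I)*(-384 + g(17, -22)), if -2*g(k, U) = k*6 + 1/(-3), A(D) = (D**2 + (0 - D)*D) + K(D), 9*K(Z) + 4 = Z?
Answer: 13045/18 ≈ 724.72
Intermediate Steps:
K(Z) = -4/9 + Z/9
A(D) = -4/9 + D/9 (A(D) = (D**2 + (0 - D)*D) + (-4/9 + D/9) = (D**2 + (-D)*D) + (-4/9 + D/9) = (D**2 - D**2) + (-4/9 + D/9) = 0 + (-4/9 + D/9) = -4/9 + D/9)
g(k, U) = 1/6 - 3*k (g(k, U) = -(k*6 + 1/(-3))/2 = -(6*k - 1/3)/2 = -(-1/3 + 6*k)/2 = 1/6 - 3*k)
A(I)*(-384 + g(17, -22)) = (-4/9 + (1/9)*(-11))*(-384 + (1/6 - 3*17)) = (-4/9 - 11/9)*(-384 + (1/6 - 51)) = -5*(-384 - 305/6)/3 = -5/3*(-2609/6) = 13045/18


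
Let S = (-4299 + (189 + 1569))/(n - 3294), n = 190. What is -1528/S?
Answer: -4742912/2541 ≈ -1866.6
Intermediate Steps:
S = 2541/3104 (S = (-4299 + (189 + 1569))/(190 - 3294) = (-4299 + 1758)/(-3104) = -2541*(-1/3104) = 2541/3104 ≈ 0.81862)
-1528/S = -1528/2541/3104 = -1528*3104/2541 = -4742912/2541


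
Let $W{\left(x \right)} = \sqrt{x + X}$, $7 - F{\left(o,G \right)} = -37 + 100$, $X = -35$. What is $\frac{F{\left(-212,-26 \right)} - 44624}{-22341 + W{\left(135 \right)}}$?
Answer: $\frac{44680}{22331} \approx 2.0008$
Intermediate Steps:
$F{\left(o,G \right)} = -56$ ($F{\left(o,G \right)} = 7 - \left(-37 + 100\right) = 7 - 63 = -56$)
$W{\left(x \right)} = \sqrt{-35 + x}$ ($W{\left(x \right)} = \sqrt{x - 35} = \sqrt{-35 + x}$)
$\frac{F{\left(-212,-26 \right)} - 44624}{-22341 + W{\left(135 \right)}} = \frac{-56 - 44624}{-22341 + \sqrt{-35 + 135}} = - \frac{44680}{-22341 + \sqrt{100}} = - \frac{44680}{-22341 + 10} = - \frac{44680}{-22331} = \left(-44680\right) \left(- \frac{1}{22331}\right) = \frac{44680}{22331}$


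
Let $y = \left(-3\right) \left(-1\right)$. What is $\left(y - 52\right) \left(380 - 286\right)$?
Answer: $-4606$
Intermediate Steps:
$y = 3$
$\left(y - 52\right) \left(380 - 286\right) = \left(3 - 52\right) \left(380 - 286\right) = \left(-49\right) 94 = -4606$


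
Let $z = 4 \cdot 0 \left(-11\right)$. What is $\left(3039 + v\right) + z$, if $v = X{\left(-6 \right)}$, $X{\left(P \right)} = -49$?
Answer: $2990$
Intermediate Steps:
$v = -49$
$z = 0$ ($z = 0 \left(-11\right) = 0$)
$\left(3039 + v\right) + z = \left(3039 - 49\right) + 0 = 2990 + 0 = 2990$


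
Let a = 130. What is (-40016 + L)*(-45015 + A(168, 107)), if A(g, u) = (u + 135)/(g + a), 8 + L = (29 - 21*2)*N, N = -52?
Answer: 263911521672/149 ≈ 1.7712e+9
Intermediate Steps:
L = 668 (L = -8 + (29 - 21*2)*(-52) = -8 + (29 - 42)*(-52) = -8 - 13*(-52) = -8 + 676 = 668)
A(g, u) = (135 + u)/(130 + g) (A(g, u) = (u + 135)/(g + 130) = (135 + u)/(130 + g))
(-40016 + L)*(-45015 + A(168, 107)) = (-40016 + 668)*(-45015 + (135 + 107)/(130 + 168)) = -39348*(-45015 + 242/298) = -39348*(-45015 + (1/298)*242) = -39348*(-45015 + 121/149) = -39348*(-6707114/149) = 263911521672/149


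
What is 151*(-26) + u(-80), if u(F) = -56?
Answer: -3982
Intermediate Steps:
151*(-26) + u(-80) = 151*(-26) - 56 = -3926 - 56 = -3982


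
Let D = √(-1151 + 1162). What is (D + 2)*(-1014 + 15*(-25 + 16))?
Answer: -2298 - 1149*√11 ≈ -6108.8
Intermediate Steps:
D = √11 ≈ 3.3166
(D + 2)*(-1014 + 15*(-25 + 16)) = (√11 + 2)*(-1014 + 15*(-25 + 16)) = (2 + √11)*(-1014 + 15*(-9)) = (2 + √11)*(-1014 - 135) = (2 + √11)*(-1149) = -2298 - 1149*√11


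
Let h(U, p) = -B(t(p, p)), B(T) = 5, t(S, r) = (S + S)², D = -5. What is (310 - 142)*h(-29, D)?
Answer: -840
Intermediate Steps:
t(S, r) = 4*S² (t(S, r) = (2*S)² = 4*S²)
h(U, p) = -5 (h(U, p) = -1*5 = -5)
(310 - 142)*h(-29, D) = (310 - 142)*(-5) = 168*(-5) = -840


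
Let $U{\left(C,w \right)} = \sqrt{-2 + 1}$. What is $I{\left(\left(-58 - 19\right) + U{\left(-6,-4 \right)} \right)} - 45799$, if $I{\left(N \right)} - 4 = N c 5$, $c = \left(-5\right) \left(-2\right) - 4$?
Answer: $-48105 + 30 i \approx -48105.0 + 30.0 i$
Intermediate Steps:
$U{\left(C,w \right)} = i$ ($U{\left(C,w \right)} = \sqrt{-1} = i$)
$c = 6$ ($c = 10 - 4 = 6$)
$I{\left(N \right)} = 4 + 30 N$ ($I{\left(N \right)} = 4 + N 6 \cdot 5 = 4 + 6 N 5 = 4 + 30 N$)
$I{\left(\left(-58 - 19\right) + U{\left(-6,-4 \right)} \right)} - 45799 = \left(4 + 30 \left(\left(-58 - 19\right) + i\right)\right) - 45799 = \left(4 + 30 \left(-77 + i\right)\right) - 45799 = \left(4 - \left(2310 - 30 i\right)\right) - 45799 = \left(-2306 + 30 i\right) - 45799 = -48105 + 30 i$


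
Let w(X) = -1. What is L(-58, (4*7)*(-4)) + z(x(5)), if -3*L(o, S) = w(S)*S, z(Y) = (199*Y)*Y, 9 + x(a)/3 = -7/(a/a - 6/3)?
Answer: 21380/3 ≈ 7126.7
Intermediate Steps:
x(a) = -6 (x(a) = -27 + 3*(-7/(a/a - 6/3)) = -27 + 3*(-7/(1 - 6*1/3)) = -27 + 3*(-7/(1 - 2)) = -27 + 3*(-7/(-1)) = -27 + 3*(-7*(-1)) = -27 + 3*7 = -27 + 21 = -6)
z(Y) = 199*Y**2
L(o, S) = S/3 (L(o, S) = -(-1)*S/3 = S/3)
L(-58, (4*7)*(-4)) + z(x(5)) = ((4*7)*(-4))/3 + 199*(-6)**2 = (28*(-4))/3 + 199*36 = (1/3)*(-112) + 7164 = -112/3 + 7164 = 21380/3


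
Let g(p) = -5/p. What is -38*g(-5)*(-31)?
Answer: 1178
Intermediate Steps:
-38*g(-5)*(-31) = -(-190)/(-5)*(-31) = -(-190)*(-1)/5*(-31) = -38*1*(-31) = -38*(-31) = 1178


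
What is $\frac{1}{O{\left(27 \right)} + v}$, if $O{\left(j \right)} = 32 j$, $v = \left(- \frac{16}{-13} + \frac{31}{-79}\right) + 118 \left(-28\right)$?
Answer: $- \frac{1027}{2505019} \approx -0.00040998$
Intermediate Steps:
$v = - \frac{3392347}{1027}$ ($v = \left(\left(-16\right) \left(- \frac{1}{13}\right) + 31 \left(- \frac{1}{79}\right)\right) - 3304 = \left(\frac{16}{13} - \frac{31}{79}\right) - 3304 = \frac{861}{1027} - 3304 = - \frac{3392347}{1027} \approx -3303.2$)
$\frac{1}{O{\left(27 \right)} + v} = \frac{1}{32 \cdot 27 - \frac{3392347}{1027}} = \frac{1}{864 - \frac{3392347}{1027}} = \frac{1}{- \frac{2505019}{1027}} = - \frac{1027}{2505019}$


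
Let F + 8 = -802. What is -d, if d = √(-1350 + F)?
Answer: -12*I*√15 ≈ -46.476*I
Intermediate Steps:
F = -810 (F = -8 - 802 = -810)
d = 12*I*√15 (d = √(-1350 - 810) = √(-2160) = 12*I*√15 ≈ 46.476*I)
-d = -12*I*√15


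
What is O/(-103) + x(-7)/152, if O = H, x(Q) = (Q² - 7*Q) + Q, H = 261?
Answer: -30299/15656 ≈ -1.9353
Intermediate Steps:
x(Q) = Q² - 6*Q
O = 261
O/(-103) + x(-7)/152 = 261/(-103) - 7*(-6 - 7)/152 = 261*(-1/103) - 7*(-13)*(1/152) = -261/103 + 91*(1/152) = -261/103 + 91/152 = -30299/15656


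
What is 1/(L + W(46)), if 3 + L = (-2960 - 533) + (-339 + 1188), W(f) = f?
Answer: -1/2601 ≈ -0.00038447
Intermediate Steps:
L = -2647 (L = -3 + ((-2960 - 533) + (-339 + 1188)) = -3 + (-3493 + 849) = -3 - 2644 = -2647)
1/(L + W(46)) = 1/(-2647 + 46) = 1/(-2601) = -1/2601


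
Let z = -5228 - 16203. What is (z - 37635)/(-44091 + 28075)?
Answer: 4219/1144 ≈ 3.6879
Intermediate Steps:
z = -21431
(z - 37635)/(-44091 + 28075) = (-21431 - 37635)/(-44091 + 28075) = -59066/(-16016) = -59066*(-1/16016) = 4219/1144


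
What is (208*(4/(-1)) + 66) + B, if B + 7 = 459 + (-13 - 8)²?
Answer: 127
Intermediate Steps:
B = 893 (B = -7 + (459 + (-13 - 8)²) = -7 + (459 + (-21)²) = -7 + (459 + 441) = -7 + 900 = 893)
(208*(4/(-1)) + 66) + B = (208*(4/(-1)) + 66) + 893 = (208*(4*(-1)) + 66) + 893 = (208*(-4) + 66) + 893 = (-832 + 66) + 893 = -766 + 893 = 127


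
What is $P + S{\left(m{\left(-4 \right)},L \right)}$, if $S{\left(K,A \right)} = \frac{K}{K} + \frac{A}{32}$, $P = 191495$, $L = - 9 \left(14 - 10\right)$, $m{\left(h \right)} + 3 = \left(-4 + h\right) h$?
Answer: $\frac{1531959}{8} \approx 1.915 \cdot 10^{5}$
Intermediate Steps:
$m{\left(h \right)} = -3 + h \left(-4 + h\right)$ ($m{\left(h \right)} = -3 + \left(-4 + h\right) h = -3 + h \left(-4 + h\right)$)
$L = -36$ ($L = \left(-9\right) 4 = -36$)
$S{\left(K,A \right)} = 1 + \frac{A}{32}$ ($S{\left(K,A \right)} = 1 + A \frac{1}{32} = 1 + \frac{A}{32}$)
$P + S{\left(m{\left(-4 \right)},L \right)} = 191495 + \left(1 + \frac{1}{32} \left(-36\right)\right) = 191495 + \left(1 - \frac{9}{8}\right) = 191495 - \frac{1}{8} = \frac{1531959}{8}$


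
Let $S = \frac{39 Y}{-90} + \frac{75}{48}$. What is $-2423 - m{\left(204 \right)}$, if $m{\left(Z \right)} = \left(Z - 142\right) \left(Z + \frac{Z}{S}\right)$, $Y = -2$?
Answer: $- \frac{11821913}{583} \approx -20278.0$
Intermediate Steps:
$S = \frac{583}{240}$ ($S = \frac{39 \left(-2\right)}{-90} + \frac{75}{48} = \left(-78\right) \left(- \frac{1}{90}\right) + 75 \cdot \frac{1}{48} = \frac{13}{15} + \frac{25}{16} = \frac{583}{240} \approx 2.4292$)
$m{\left(Z \right)} = \frac{823 Z \left(-142 + Z\right)}{583}$ ($m{\left(Z \right)} = \left(Z - 142\right) \left(Z + \frac{Z}{\frac{583}{240}}\right) = \left(-142 + Z\right) \left(Z + Z \frac{240}{583}\right) = \left(-142 + Z\right) \left(Z + \frac{240 Z}{583}\right) = \left(-142 + Z\right) \frac{823 Z}{583} = \frac{823 Z \left(-142 + Z\right)}{583}$)
$-2423 - m{\left(204 \right)} = -2423 - \frac{823}{583} \cdot 204 \left(-142 + 204\right) = -2423 - \frac{823}{583} \cdot 204 \cdot 62 = -2423 - \frac{10409304}{583} = - \frac{11821913}{583}$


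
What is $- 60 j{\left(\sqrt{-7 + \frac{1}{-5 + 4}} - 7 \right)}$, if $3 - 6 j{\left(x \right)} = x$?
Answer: $-100 + 20 i \sqrt{2} \approx -100.0 + 28.284 i$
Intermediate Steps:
$j{\left(x \right)} = \frac{1}{2} - \frac{x}{6}$
$- 60 j{\left(\sqrt{-7 + \frac{1}{-5 + 4}} - 7 \right)} = - 60 \left(\frac{1}{2} - \frac{\sqrt{-7 + \frac{1}{-5 + 4}} - 7}{6}\right) = - 60 \left(\frac{1}{2} - \frac{\sqrt{-7 + \frac{1}{-1}} - 7}{6}\right) = - 60 \left(\frac{1}{2} - \frac{\sqrt{-7 - 1} - 7}{6}\right) = - 60 \left(\frac{1}{2} - \frac{\sqrt{-8} - 7}{6}\right) = - 60 \left(\frac{1}{2} - \frac{2 i \sqrt{2} - 7}{6}\right) = - 60 \left(\frac{1}{2} - \frac{-7 + 2 i \sqrt{2}}{6}\right) = - 60 \left(\frac{1}{2} + \left(\frac{7}{6} - \frac{i \sqrt{2}}{3}\right)\right) = - 60 \left(\frac{5}{3} - \frac{i \sqrt{2}}{3}\right) = -100 + 20 i \sqrt{2}$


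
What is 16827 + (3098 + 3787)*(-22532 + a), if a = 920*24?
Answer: -3095193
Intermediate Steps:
a = 22080
16827 + (3098 + 3787)*(-22532 + a) = 16827 + (3098 + 3787)*(-22532 + 22080) = 16827 + 6885*(-452) = 16827 - 3112020 = -3095193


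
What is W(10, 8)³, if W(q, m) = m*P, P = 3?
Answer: 13824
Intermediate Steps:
W(q, m) = 3*m (W(q, m) = m*3 = 3*m)
W(10, 8)³ = (3*8)³ = 24³ = 13824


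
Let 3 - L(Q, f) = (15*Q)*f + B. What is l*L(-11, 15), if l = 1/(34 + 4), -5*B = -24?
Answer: 6183/95 ≈ 65.084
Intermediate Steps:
B = 24/5 (B = -⅕*(-24) = 24/5 ≈ 4.8000)
l = 1/38 ≈ 0.026316
L(Q, f) = -9/5 - 15*Q*f (L(Q, f) = 3 - ((15*Q)*f + 24/5) = 3 - (15*Q*f + 24/5) = 3 - (24/5 + 15*Q*f) = 3 + (-24/5 - 15*Q*f) = -9/5 - 15*Q*f)
l*L(-11, 15) = (-9/5 - 15*(-11)*15)/38 = (-9/5 + 2475)/38 = (1/38)*(12366/5) = 6183/95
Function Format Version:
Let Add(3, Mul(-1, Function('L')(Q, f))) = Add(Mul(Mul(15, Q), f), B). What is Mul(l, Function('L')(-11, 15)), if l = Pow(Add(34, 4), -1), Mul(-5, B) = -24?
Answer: Rational(6183, 95) ≈ 65.084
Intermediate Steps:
B = Rational(24, 5) (B = Mul(Rational(-1, 5), -24) = Rational(24, 5) ≈ 4.8000)
l = Rational(1, 38) (l = Pow(38, -1) = Rational(1, 38) ≈ 0.026316)
Function('L')(Q, f) = Add(Rational(-9, 5), Mul(-15, Q, f)) (Function('L')(Q, f) = Add(3, Mul(-1, Add(Mul(Mul(15, Q), f), Rational(24, 5)))) = Add(3, Mul(-1, Add(Mul(15, Q, f), Rational(24, 5)))) = Add(3, Mul(-1, Add(Rational(24, 5), Mul(15, Q, f)))) = Add(3, Add(Rational(-24, 5), Mul(-15, Q, f))) = Add(Rational(-9, 5), Mul(-15, Q, f)))
Mul(l, Function('L')(-11, 15)) = Mul(Rational(1, 38), Add(Rational(-9, 5), Mul(-15, -11, 15))) = Mul(Rational(1, 38), Add(Rational(-9, 5), 2475)) = Mul(Rational(1, 38), Rational(12366, 5)) = Rational(6183, 95)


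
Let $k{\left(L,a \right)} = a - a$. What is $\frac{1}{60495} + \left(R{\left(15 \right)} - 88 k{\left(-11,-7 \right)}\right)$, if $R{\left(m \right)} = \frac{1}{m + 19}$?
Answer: $\frac{60529}{2056830} \approx 0.029428$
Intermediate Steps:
$k{\left(L,a \right)} = 0$
$R{\left(m \right)} = \frac{1}{19 + m}$
$\frac{1}{60495} + \left(R{\left(15 \right)} - 88 k{\left(-11,-7 \right)}\right) = \frac{1}{60495} + \left(\frac{1}{19 + 15} - 0\right) = \frac{1}{60495} + \left(\frac{1}{34} + 0\right) = \frac{1}{60495} + \frac{1}{34} = \frac{60529}{2056830}$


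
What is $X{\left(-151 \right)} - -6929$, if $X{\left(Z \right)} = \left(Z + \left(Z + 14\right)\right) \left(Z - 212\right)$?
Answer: $111473$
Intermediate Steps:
$X{\left(Z \right)} = \left(-212 + Z\right) \left(14 + 2 Z\right)$ ($X{\left(Z \right)} = \left(Z + \left(14 + Z\right)\right) \left(-212 + Z\right) = \left(14 + 2 Z\right) \left(-212 + Z\right) = \left(-212 + Z\right) \left(14 + 2 Z\right)$)
$X{\left(-151 \right)} - -6929 = \left(-2968 - -61910 + 2 \left(-151\right)^{2}\right) - -6929 = \left(-2968 + 61910 + 2 \cdot 22801\right) + 6929 = \left(-2968 + 61910 + 45602\right) + 6929 = 104544 + 6929 = 111473$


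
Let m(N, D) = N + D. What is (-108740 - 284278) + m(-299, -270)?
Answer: -393587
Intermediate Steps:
m(N, D) = D + N
(-108740 - 284278) + m(-299, -270) = (-108740 - 284278) + (-270 - 299) = -393018 - 569 = -393587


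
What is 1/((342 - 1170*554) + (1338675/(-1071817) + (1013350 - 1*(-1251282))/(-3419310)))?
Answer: -1832437293135/1187126013417937427 ≈ -1.5436e-6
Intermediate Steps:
1/((342 - 1170*554) + (1338675/(-1071817) + (1013350 - 1*(-1251282))/(-3419310))) = 1/((342 - 648180) + (1338675*(-1/1071817) + (1013350 + 1251282)*(-1/3419310))) = 1/(-647838 + (-1338675/1071817 + 2264632*(-1/3419310))) = 1/(-647838 + (-1338675/1071817 - 1132316/1709655)) = 1/(-647838 - 3502307945297/1832437293135) = 1/(-1187126013417937427/1832437293135) = -1832437293135/1187126013417937427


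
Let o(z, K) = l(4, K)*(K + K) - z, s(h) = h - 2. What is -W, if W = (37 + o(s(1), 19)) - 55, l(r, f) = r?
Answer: -135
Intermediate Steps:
s(h) = -2 + h
o(z, K) = -z + 8*K (o(z, K) = 4*(K + K) - z = 4*(2*K) - z = 8*K - z = -z + 8*K)
W = 135 (W = (37 + (-(-2 + 1) + 8*19)) - 55 = (37 + (-1*(-1) + 152)) - 55 = (37 + (1 + 152)) - 55 = (37 + 153) - 55 = 190 - 55 = 135)
-W = -1*135 = -135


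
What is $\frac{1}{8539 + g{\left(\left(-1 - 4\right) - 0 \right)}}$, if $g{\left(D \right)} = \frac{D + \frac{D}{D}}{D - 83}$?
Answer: $\frac{22}{187859} \approx 0.00011711$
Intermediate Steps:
$g{\left(D \right)} = \frac{1 + D}{-83 + D}$ ($g{\left(D \right)} = \frac{D + 1}{-83 + D} = \frac{1 + D}{-83 + D}$)
$\frac{1}{8539 + g{\left(\left(-1 - 4\right) - 0 \right)}} = \frac{1}{8539 + \frac{1 - 5}{-83 - 5}} = \frac{1}{8539 + \frac{1}{-88} \left(-4\right)} = \frac{1}{8539 - - \frac{1}{22}} = \frac{1}{8539 + \frac{1}{22}} = \frac{1}{\frac{187859}{22}} = \frac{22}{187859}$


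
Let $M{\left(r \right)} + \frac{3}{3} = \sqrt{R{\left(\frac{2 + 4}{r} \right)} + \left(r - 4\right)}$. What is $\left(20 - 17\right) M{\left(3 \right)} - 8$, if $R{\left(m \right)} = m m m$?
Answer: $-11 + 3 \sqrt{7} \approx -3.0627$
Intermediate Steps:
$R{\left(m \right)} = m^{3}$ ($R{\left(m \right)} = m^{2} m = m^{3}$)
$M{\left(r \right)} = -1 + \sqrt{-4 + r + \frac{216}{r^{3}}}$ ($M{\left(r \right)} = -1 + \sqrt{\left(\frac{2 + 4}{r}\right)^{3} + \left(r - 4\right)} = -1 + \sqrt{\left(\frac{6}{r}\right)^{3} + \left(r - 4\right)} = -1 + \sqrt{\frac{216}{r^{3}} + \left(-4 + r\right)} = -1 + \sqrt{-4 + r + \frac{216}{r^{3}}}$)
$\left(20 - 17\right) M{\left(3 \right)} - 8 = \left(20 - 17\right) \left(-1 + \sqrt{-4 + 3 + \frac{216}{27}}\right) - 8 = \left(20 - 17\right) \left(-1 + \sqrt{-4 + 3 + 216 \cdot \frac{1}{27}}\right) - 8 = 3 \left(-1 + \sqrt{-4 + 3 + 8}\right) - 8 = 3 \left(-1 + \sqrt{7}\right) - 8 = \left(-3 + 3 \sqrt{7}\right) - 8 = -11 + 3 \sqrt{7}$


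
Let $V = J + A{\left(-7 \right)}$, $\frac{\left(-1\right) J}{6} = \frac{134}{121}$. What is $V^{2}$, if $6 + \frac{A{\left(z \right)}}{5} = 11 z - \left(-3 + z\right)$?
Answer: $\frac{2022210961}{14641} \approx 1.3812 \cdot 10^{5}$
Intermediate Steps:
$A{\left(z \right)} = -15 + 50 z$ ($A{\left(z \right)} = -30 + 5 \left(11 z - \left(-3 + z\right)\right) = -30 + 5 \left(3 + 10 z\right) = -30 + \left(15 + 50 z\right) = -15 + 50 z$)
$J = - \frac{804}{121}$ ($J = - 6 \cdot \frac{134}{121} = - 6 \cdot 134 \cdot \frac{1}{121} = \left(-6\right) \frac{134}{121} = - \frac{804}{121} \approx -6.6446$)
$V = - \frac{44969}{121}$ ($V = - \frac{804}{121} + \left(-15 + 50 \left(-7\right)\right) = - \frac{804}{121} - 365 = - \frac{44969}{121} \approx -371.64$)
$V^{2} = \left(- \frac{44969}{121}\right)^{2} = \frac{2022210961}{14641}$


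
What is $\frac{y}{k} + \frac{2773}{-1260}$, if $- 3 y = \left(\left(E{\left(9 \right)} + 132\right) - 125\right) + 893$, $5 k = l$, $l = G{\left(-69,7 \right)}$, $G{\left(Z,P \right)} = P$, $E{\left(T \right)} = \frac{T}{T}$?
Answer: $- \frac{273073}{1260} \approx -216.72$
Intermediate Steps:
$E{\left(T \right)} = 1$
$l = 7$
$k = \frac{7}{5}$ ($k = \frac{1}{5} \cdot 7 = \frac{7}{5} \approx 1.4$)
$y = - \frac{901}{3}$ ($y = - \frac{\left(\left(1 + 132\right) - 125\right) + 893}{3} = - \frac{\left(133 - 125\right) + 893}{3} = - \frac{8 + 893}{3} = \left(- \frac{1}{3}\right) 901 = - \frac{901}{3} \approx -300.33$)
$\frac{y}{k} + \frac{2773}{-1260} = - \frac{901}{3 \cdot \frac{7}{5}} + \frac{2773}{-1260} = \left(- \frac{901}{3}\right) \frac{5}{7} + 2773 \left(- \frac{1}{1260}\right) = - \frac{4505}{21} - \frac{2773}{1260} = - \frac{273073}{1260}$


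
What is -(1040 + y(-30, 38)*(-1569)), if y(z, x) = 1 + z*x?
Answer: -1788131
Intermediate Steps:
y(z, x) = 1 + x*z
-(1040 + y(-30, 38)*(-1569)) = -(1040 + (1 + 38*(-30))*(-1569)) = -(1040 + (1 - 1140)*(-1569)) = -(1040 - 1139*(-1569)) = -(1040 + 1787091) = -1*1788131 = -1788131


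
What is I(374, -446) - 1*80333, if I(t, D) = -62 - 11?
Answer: -80406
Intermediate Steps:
I(t, D) = -73
I(374, -446) - 1*80333 = -73 - 1*80333 = -73 - 80333 = -80406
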